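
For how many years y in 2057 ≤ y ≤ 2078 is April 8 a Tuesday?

3

Day of week of April 8 in each year:
2057: Sun, 2058: Mon, 2059: Tue ✓, 2060: Thu, 2061: Fri, 2062: Sat, 2063: Sun, 2064: Tue ✓, 2065: Wed, 2066: Thu, 2067: Fri, 2068: Sun, 2069: Mon, 2070: Tue ✓, 2071: Wed, 2072: Fri, 2073: Sat, 2074: Sun, 2075: Mon, 2076: Wed, 2077: Thu, 2078: Fri
Tuesdays: 2059, 2064, 2070.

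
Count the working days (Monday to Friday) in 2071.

1 January 2071 is a Thursday.
From 1 January 2071 to 31 December 2071 is 365 days inclusive.
365 = 7 × 52 + 1, so there are 52 full weeks plus 1 extra day.
Each full week contributes 5 weekdays (Mon–Fri): 52 × 5 = 260.
The 1 extra day is Thu — 1 of them qualifies.
Total: 260 + 1 = 261.

261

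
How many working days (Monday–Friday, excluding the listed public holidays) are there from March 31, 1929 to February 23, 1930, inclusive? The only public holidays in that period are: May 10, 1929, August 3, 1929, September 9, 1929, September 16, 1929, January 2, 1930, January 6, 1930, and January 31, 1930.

229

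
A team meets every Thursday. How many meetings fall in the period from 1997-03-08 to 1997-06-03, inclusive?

12 Thursdays

1997-03-08 is a Saturday.
The range spans 88 days (inclusive of both endpoints).
88 = 7 × 12 + 4, so there are 12 full weeks plus 4 extra days.
Each full week contributes one Thursday: 12 so far.
The 4 extra days are Saturday, Sunday, Monday, Tuesday — none qualify.
Total: 12 + 0 = 12.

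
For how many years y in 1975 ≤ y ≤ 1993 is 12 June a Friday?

3

Day of week of June 12 in each year:
1975: Thu, 1976: Sat, 1977: Sun, 1978: Mon, 1979: Tue, 1980: Thu, 1981: Fri ✓, 1982: Sat, 1983: Sun, 1984: Tue, 1985: Wed, 1986: Thu, 1987: Fri ✓, 1988: Sun, 1989: Mon, 1990: Tue, 1991: Wed, 1992: Fri ✓, 1993: Sat
Fridays: 1981, 1987, 1992.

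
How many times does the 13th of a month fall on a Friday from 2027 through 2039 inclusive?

Friday-the-13ths by year:
2027: Aug
2028: Oct
2029: Apr, Jul
2030: Sep, Dec
2031: Jun
2032: Feb, Aug
2033: May
2034: Jan, Oct
2035: Apr, Jul
2036: Jun
2037: Feb, Mar, Nov
2038: Aug
2039: May

20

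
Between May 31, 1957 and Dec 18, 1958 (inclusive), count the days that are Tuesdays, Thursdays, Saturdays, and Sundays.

324

May 31, 1957 is a Friday.
The range spans 567 days (inclusive of both endpoints).
567 = 7 × 81, so the span is exactly 81 full weeks.
Each full week contributes 4 days from the set (Tue, Thu, Sat, Sun): 81 × 4 = 324.
Total: 324.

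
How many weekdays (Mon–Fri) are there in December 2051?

2051-12-01 is a Friday.
The range spans 31 days (inclusive of both endpoints).
31 = 7 × 4 + 3, so there are 4 full weeks plus 3 extra days.
Each full week contributes 5 weekdays (Mon–Fri): 4 × 5 = 20.
The 3 extra days are Fri, Sat, Sun — 1 of them qualifies.
Total: 20 + 1 = 21.

21 weekdays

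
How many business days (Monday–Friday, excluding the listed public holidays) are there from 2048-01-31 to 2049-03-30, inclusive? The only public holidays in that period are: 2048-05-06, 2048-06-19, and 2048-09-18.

2048-01-31 is a Friday.
The range spans 425 days (inclusive of both endpoints).
425 = 7 × 60 + 5, so there are 60 full weeks plus 5 extra days.
Each full week contributes 5 weekdays (Mon–Fri): 60 × 5 = 300.
The 5 extra days are Fri, Sat, Sun, Mon, Tue — 3 of them qualify.
Total: 300 + 3 = 303.
Holidays: 2048-05-06 (Wed); 2048-06-19 (Fri); 2048-09-18 (Fri).
All 3 holidays fall on weekdays, so subtract 3.
Business days: 303 − 3 = 300.

300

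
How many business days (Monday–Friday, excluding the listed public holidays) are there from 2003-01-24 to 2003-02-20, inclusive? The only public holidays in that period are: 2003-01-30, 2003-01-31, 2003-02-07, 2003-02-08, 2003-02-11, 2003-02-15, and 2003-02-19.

2003-01-24 is a Friday.
That's 28 days from start to end, counting both.
28 = 7 × 4, so the span is exactly 4 full weeks.
Each full week contributes 5 weekdays (Mon–Fri): 4 × 5 = 20.
Total: 20.
Holidays: 2003-01-30 (Thu); 2003-01-31 (Fri); 2003-02-07 (Fri); 2003-02-08 (Sat); 2003-02-11 (Tue); 2003-02-15 (Sat); 2003-02-19 (Wed).
5 of the 7 holidays fall on weekdays; the rest are weekends and were already excluded.
Business days: 20 − 5 = 15.

15 business days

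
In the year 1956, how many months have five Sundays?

A month has five Sundays exactly when Sunday falls within its first (length − 28) days.
Jan: 31 days, starts Sun → 5 of Sun, Mon, Tue ✓
Feb: 29 days, starts Wed → 5 of Wed
Mar: 31 days, starts Thu → 5 of Thu, Fri, Sat
Apr: 30 days, starts Sun → 5 of Sun, Mon ✓
May: 31 days, starts Tue → 5 of Tue, Wed, Thu
Jun: 30 days, starts Fri → 5 of Fri, Sat
Jul: 31 days, starts Sun → 5 of Sun, Mon, Tue ✓
Aug: 31 days, starts Wed → 5 of Wed, Thu, Fri
Sep: 30 days, starts Sat → 5 of Sat, Sun ✓
Oct: 31 days, starts Mon → 5 of Mon, Tue, Wed
Nov: 30 days, starts Thu → 5 of Thu, Fri
Dec: 31 days, starts Sat → 5 of Sat, Sun, Mon ✓
Months with five Sundays: Jan, Apr, Jul, Sep, Dec.

5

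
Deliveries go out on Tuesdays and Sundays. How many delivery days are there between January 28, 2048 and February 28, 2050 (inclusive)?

January 28, 2048 is a Tuesday.
The range spans 763 days (inclusive of both endpoints).
763 = 7 × 109, so the span is exactly 109 full weeks.
Each full week contributes 2 days from the set (Tue, Sun): 109 × 2 = 218.

218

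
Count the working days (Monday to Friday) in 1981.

1981-01-01 is a Thursday.
The range spans 365 days (inclusive of both endpoints).
365 = 7 × 52 + 1, so there are 52 full weeks plus 1 extra day.
Each full week contributes 5 weekdays (Mon–Fri): 52 × 5 = 260.
The 1 extra day is Thu — 1 of them qualifies.
Total: 260 + 1 = 261.

261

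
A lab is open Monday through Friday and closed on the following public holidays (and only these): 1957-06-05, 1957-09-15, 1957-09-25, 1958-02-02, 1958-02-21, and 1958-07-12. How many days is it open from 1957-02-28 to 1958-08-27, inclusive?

1957-02-28 is a Thursday.
From 1957-02-28 to 1958-08-27 is 546 days inclusive.
546 = 7 × 78, so the span is exactly 78 full weeks.
Each full week contributes 5 weekdays (Mon–Fri): 78 × 5 = 390.
Holidays: 1957-06-05 (Wed); 1957-09-15 (Sun); 1957-09-25 (Wed); 1958-02-02 (Sun); 1958-02-21 (Fri); 1958-07-12 (Sat).
3 of the 6 holidays fall on weekdays; the rest are weekends and were already excluded.
Business days: 390 − 3 = 387.

387 business days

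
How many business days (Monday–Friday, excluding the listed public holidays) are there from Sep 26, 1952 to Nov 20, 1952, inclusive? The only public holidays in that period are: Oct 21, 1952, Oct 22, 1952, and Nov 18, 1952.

37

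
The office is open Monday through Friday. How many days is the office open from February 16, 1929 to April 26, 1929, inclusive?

February 16, 1929 is a Saturday.
That's 70 days from start to end, counting both.
70 = 7 × 10, so the span is exactly 10 full weeks.
Each full week contributes 5 weekdays (Mon–Fri): 10 × 5 = 50.

50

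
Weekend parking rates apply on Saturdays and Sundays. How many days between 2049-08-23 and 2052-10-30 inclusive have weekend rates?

332

2049-08-23 is a Monday.
That's 1165 days from start to end, counting both.
1165 = 7 × 166 + 3, so there are 166 full weeks plus 3 extra days.
Each full week contributes 2 weekend days (Sat, Sun): 166 × 2 = 332.
The 3 extra days are Monday, Tuesday, Wednesday — none qualify.
Total: 332 + 0 = 332.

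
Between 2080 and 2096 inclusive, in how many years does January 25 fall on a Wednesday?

2

Day of week of January 25 in each year:
2080: Thu, 2081: Sat, 2082: Sun, 2083: Mon, 2084: Tue, 2085: Thu, 2086: Fri, 2087: Sat, 2088: Sun, 2089: Tue, 2090: Wed ✓, 2091: Thu, 2092: Fri, 2093: Sun, 2094: Mon, 2095: Tue, 2096: Wed ✓
Wednesdays: 2090, 2096.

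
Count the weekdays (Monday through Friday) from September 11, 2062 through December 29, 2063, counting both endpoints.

September 11, 2062 is a Monday.
That's 475 days from start to end, counting both.
475 = 7 × 67 + 6, so there are 67 full weeks plus 6 extra days.
Each full week contributes 5 weekdays (Mon–Fri): 67 × 5 = 335.
The 6 extra days are Monday, Tuesday, Wednesday, Thursday, Friday, Saturday — 5 of them qualify.
Total: 335 + 5 = 340.

340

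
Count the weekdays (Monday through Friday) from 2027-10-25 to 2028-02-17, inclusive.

2027-10-25 is a Monday.
That's 116 days from start to end, counting both.
116 = 7 × 16 + 4, so there are 16 full weeks plus 4 extra days.
Each full week contributes 5 weekdays (Mon–Fri): 16 × 5 = 80.
The 4 extra days are Monday, Tuesday, Wednesday, Thursday — 4 of them qualify.
Total: 80 + 4 = 84.

84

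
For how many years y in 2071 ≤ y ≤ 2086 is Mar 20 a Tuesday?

2

Day of week of March 20 in each year:
2071: Fri, 2072: Sun, 2073: Mon, 2074: Tue ✓, 2075: Wed, 2076: Fri, 2077: Sat, 2078: Sun, 2079: Mon, 2080: Wed, 2081: Thu, 2082: Fri, 2083: Sat, 2084: Mon, 2085: Tue ✓, 2086: Wed
Tuesdays: 2074, 2085.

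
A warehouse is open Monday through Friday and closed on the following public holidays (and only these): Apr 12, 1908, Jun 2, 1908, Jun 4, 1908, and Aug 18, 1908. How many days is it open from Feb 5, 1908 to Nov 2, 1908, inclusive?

Feb 5, 1908 is a Wednesday.
The range spans 272 days (inclusive of both endpoints).
272 = 7 × 38 + 6, so there are 38 full weeks plus 6 extra days.
Each full week contributes 5 weekdays (Mon–Fri): 38 × 5 = 190.
The 6 extra days are Wednesday, Thursday, Friday, Saturday, Sunday, Monday — 4 of them qualify.
Total: 190 + 4 = 194.
Holidays: Apr 12, 1908 (Sun); Jun 2, 1908 (Tue); Jun 4, 1908 (Thu); Aug 18, 1908 (Tue).
3 of the 4 holidays fall on weekdays; the rest are weekends and were already excluded.
Business days: 194 − 3 = 191.

191 working days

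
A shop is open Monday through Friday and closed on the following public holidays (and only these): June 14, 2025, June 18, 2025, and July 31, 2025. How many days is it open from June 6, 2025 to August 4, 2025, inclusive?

June 6, 2025 is a Friday.
The range spans 60 days (inclusive of both endpoints).
60 = 7 × 8 + 4, so there are 8 full weeks plus 4 extra days.
Each full week contributes 5 weekdays (Mon–Fri): 8 × 5 = 40.
The 4 extra days are Fri, Sat, Sun, Mon — 2 of them qualify.
Total: 40 + 2 = 42.
Holidays: June 14, 2025 (Sat); June 18, 2025 (Wed); July 31, 2025 (Thu).
2 of the 3 holidays fall on weekdays; the rest are weekends and were already excluded.
Business days: 42 − 2 = 40.

40 working days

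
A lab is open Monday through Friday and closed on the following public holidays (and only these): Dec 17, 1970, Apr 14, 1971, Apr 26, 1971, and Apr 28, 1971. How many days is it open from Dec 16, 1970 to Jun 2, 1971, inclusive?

Dec 16, 1970 is a Wednesday.
That's 169 days from start to end, counting both.
169 = 7 × 24 + 1, so there are 24 full weeks plus 1 extra day.
Each full week contributes 5 weekdays (Mon–Fri): 24 × 5 = 120.
The 1 extra day is Wed — 1 of them qualifies.
Total: 120 + 1 = 121.
Holidays: Dec 17, 1970 (Thu); Apr 14, 1971 (Wed); Apr 26, 1971 (Mon); Apr 28, 1971 (Wed).
All 4 holidays fall on weekdays, so subtract 4.
Business days: 121 − 4 = 117.

117 business days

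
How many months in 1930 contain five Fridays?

A month has five Fridays exactly when Friday falls within its first (length − 28) days.
Jan: 31 days, starts Wed → 5 of Wed, Thu, Fri ✓
Feb: 28 days, starts Sat → 5 of (none)
Mar: 31 days, starts Sat → 5 of Sat, Sun, Mon
Apr: 30 days, starts Tue → 5 of Tue, Wed
May: 31 days, starts Thu → 5 of Thu, Fri, Sat ✓
Jun: 30 days, starts Sun → 5 of Sun, Mon
Jul: 31 days, starts Tue → 5 of Tue, Wed, Thu
Aug: 31 days, starts Fri → 5 of Fri, Sat, Sun ✓
Sep: 30 days, starts Mon → 5 of Mon, Tue
Oct: 31 days, starts Wed → 5 of Wed, Thu, Fri ✓
Nov: 30 days, starts Sat → 5 of Sat, Sun
Dec: 31 days, starts Mon → 5 of Mon, Tue, Wed
Months with five Fridays: Jan, May, Aug, Oct.

4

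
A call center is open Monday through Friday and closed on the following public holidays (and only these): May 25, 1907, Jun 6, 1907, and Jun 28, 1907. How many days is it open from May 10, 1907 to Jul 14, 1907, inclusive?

44

May 10, 1907 is a Friday.
The range spans 66 days (inclusive of both endpoints).
66 = 7 × 9 + 3, so there are 9 full weeks plus 3 extra days.
Each full week contributes 5 weekdays (Mon–Fri): 9 × 5 = 45.
The 3 extra days are Friday, Saturday, Sunday — 1 of them qualifies.
Total: 45 + 1 = 46.
Holidays: May 25, 1907 (Sat); Jun 6, 1907 (Thu); Jun 28, 1907 (Fri).
2 of the 3 holidays fall on weekdays; the rest are weekends and were already excluded.
Business days: 46 − 2 = 44.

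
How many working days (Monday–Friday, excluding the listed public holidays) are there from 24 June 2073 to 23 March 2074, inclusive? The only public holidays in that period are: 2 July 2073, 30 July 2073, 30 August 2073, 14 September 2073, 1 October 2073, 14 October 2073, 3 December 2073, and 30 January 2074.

192

24 June 2073 is a Saturday.
The range spans 273 days (inclusive of both endpoints).
273 = 7 × 39, so the span is exactly 39 full weeks.
Each full week contributes 5 weekdays (Mon–Fri): 39 × 5 = 195.
Total: 195.
Holidays: 2 July 2073 (Sun); 30 July 2073 (Sun); 30 August 2073 (Wed); 14 September 2073 (Thu); 1 October 2073 (Sun); 14 October 2073 (Sat); 3 December 2073 (Sun); 30 January 2074 (Tue).
3 of the 8 holidays fall on weekdays; the rest are weekends and were already excluded.
Business days: 195 − 3 = 192.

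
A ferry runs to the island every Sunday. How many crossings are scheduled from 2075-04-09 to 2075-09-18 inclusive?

2075-04-09 is a Tuesday.
From 2075-04-09 to 2075-09-18 is 163 days inclusive.
163 = 7 × 23 + 2, so there are 23 full weeks plus 2 extra days.
Each full week contributes one Sunday: 23 so far.
The 2 extra days are Tue, Wed — none qualify.
Total: 23 + 0 = 23.

23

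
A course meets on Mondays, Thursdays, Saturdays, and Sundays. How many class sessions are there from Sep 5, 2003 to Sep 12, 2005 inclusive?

423

Sep 5, 2003 is a Friday.
The range spans 739 days (inclusive of both endpoints).
739 = 7 × 105 + 4, so there are 105 full weeks plus 4 extra days.
Each full week contributes 4 days from the set (Mon, Thu, Sat, Sun): 105 × 4 = 420.
The 4 extra days are Fri, Sat, Sun, Mon — 3 of them qualify.
Total: 420 + 3 = 423.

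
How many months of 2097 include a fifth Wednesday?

A month has five Wednesdays exactly when Wednesday falls within its first (length − 28) days.
Jan: 31 days, starts Tue → 5 of Tue, Wed, Thu ✓
Feb: 28 days, starts Fri → 5 of (none)
Mar: 31 days, starts Fri → 5 of Fri, Sat, Sun
Apr: 30 days, starts Mon → 5 of Mon, Tue
May: 31 days, starts Wed → 5 of Wed, Thu, Fri ✓
Jun: 30 days, starts Sat → 5 of Sat, Sun
Jul: 31 days, starts Mon → 5 of Mon, Tue, Wed ✓
Aug: 31 days, starts Thu → 5 of Thu, Fri, Sat
Sep: 30 days, starts Sun → 5 of Sun, Mon
Oct: 31 days, starts Tue → 5 of Tue, Wed, Thu ✓
Nov: 30 days, starts Fri → 5 of Fri, Sat
Dec: 31 days, starts Sun → 5 of Sun, Mon, Tue
Months with five Wednesdays: Jan, May, Jul, Oct.

4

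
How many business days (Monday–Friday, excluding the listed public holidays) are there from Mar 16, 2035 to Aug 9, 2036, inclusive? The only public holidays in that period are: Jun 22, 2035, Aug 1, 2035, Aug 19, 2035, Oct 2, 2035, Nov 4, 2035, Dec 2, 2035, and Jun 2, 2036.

362 business days

Mar 16, 2035 is a Friday.
The range spans 513 days (inclusive of both endpoints).
513 = 7 × 73 + 2, so there are 73 full weeks plus 2 extra days.
Each full week contributes 5 weekdays (Mon–Fri): 73 × 5 = 365.
The 2 extra days are Fri, Sat — 1 of them qualifies.
Total: 365 + 1 = 366.
Holidays: Jun 22, 2035 (Fri); Aug 1, 2035 (Wed); Aug 19, 2035 (Sun); Oct 2, 2035 (Tue); Nov 4, 2035 (Sun); Dec 2, 2035 (Sun); Jun 2, 2036 (Mon).
4 of the 7 holidays fall on weekdays; the rest are weekends and were already excluded.
Business days: 366 − 4 = 362.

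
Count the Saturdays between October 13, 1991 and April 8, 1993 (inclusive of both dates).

October 13, 1991 is a Sunday.
That's 544 days from start to end, counting both.
544 = 7 × 77 + 5, so there are 77 full weeks plus 5 extra days.
Each full week contributes one Saturday: 77 so far.
The 5 extra days are Sunday, Monday, Tuesday, Wednesday, Thursday — none qualify.
Total: 77 + 0 = 77.

77 Saturdays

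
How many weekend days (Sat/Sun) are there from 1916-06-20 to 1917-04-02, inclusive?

1916-06-20 is a Tuesday.
The range spans 287 days (inclusive of both endpoints).
287 = 7 × 41, so the span is exactly 41 full weeks.
Each full week contributes 2 weekend days (Sat, Sun): 41 × 2 = 82.

82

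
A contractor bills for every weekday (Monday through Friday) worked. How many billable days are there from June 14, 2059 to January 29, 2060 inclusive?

June 14, 2059 is a Saturday.
That's 230 days from start to end, counting both.
230 = 7 × 32 + 6, so there are 32 full weeks plus 6 extra days.
Each full week contributes 5 weekdays (Mon–Fri): 32 × 5 = 160.
The 6 extra days are Saturday, Sunday, Monday, Tuesday, Wednesday, Thursday — 4 of them qualify.
Total: 160 + 4 = 164.

164 weekdays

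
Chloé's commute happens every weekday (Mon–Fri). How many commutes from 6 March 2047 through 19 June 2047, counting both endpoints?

6 March 2047 is a Wednesday.
That's 106 days from start to end, counting both.
106 = 7 × 15 + 1, so there are 15 full weeks plus 1 extra day.
Each full week contributes 5 weekdays (Mon–Fri): 15 × 5 = 75.
The 1 extra day is Wed — 1 of them qualifies.
Total: 75 + 1 = 76.

76 weekdays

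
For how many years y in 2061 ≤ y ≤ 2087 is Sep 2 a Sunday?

4

Day of week of September 2 in each year:
2061: Fri, 2062: Sat, 2063: Sun ✓, 2064: Tue, 2065: Wed, 2066: Thu, 2067: Fri, 2068: Sun ✓, 2069: Mon, 2070: Tue, 2071: Wed, 2072: Fri, 2073: Sat, 2074: Sun ✓, 2075: Mon, 2076: Wed, 2077: Thu, 2078: Fri, 2079: Sat, 2080: Mon, 2081: Tue, 2082: Wed, 2083: Thu, 2084: Sat, 2085: Sun ✓, 2086: Mon, 2087: Tue
Sundays: 2063, 2068, 2074, 2085.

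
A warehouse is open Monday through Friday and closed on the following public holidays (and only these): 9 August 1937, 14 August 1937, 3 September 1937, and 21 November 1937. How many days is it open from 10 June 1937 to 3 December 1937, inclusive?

125

10 June 1937 is a Thursday.
From 10 June 1937 to 3 December 1937 is 177 days inclusive.
177 = 7 × 25 + 2, so there are 25 full weeks plus 2 extra days.
Each full week contributes 5 weekdays (Mon–Fri): 25 × 5 = 125.
The 2 extra days are Thu, Fri — 2 of them qualify.
Total: 125 + 2 = 127.
Holidays: 9 August 1937 (Mon); 14 August 1937 (Sat); 3 September 1937 (Fri); 21 November 1937 (Sun).
2 of the 4 holidays fall on weekdays; the rest are weekends and were already excluded.
Business days: 127 − 2 = 125.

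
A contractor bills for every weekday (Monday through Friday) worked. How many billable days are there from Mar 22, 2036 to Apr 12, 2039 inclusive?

Mar 22, 2036 is a Saturday.
From Mar 22, 2036 to Apr 12, 2039 is 1117 days inclusive.
1117 = 7 × 159 + 4, so there are 159 full weeks plus 4 extra days.
Each full week contributes 5 weekdays (Mon–Fri): 159 × 5 = 795.
The 4 extra days are Sat, Sun, Mon, Tue — 2 of them qualify.
Total: 795 + 2 = 797.

797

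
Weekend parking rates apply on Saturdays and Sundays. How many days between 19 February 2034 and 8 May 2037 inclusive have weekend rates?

19 February 2034 is a Sunday.
From 19 February 2034 to 8 May 2037 is 1175 days inclusive.
1175 = 7 × 167 + 6, so there are 167 full weeks plus 6 extra days.
Each full week contributes 2 weekend days (Sat, Sun): 167 × 2 = 334.
The 6 extra days are Sunday, Monday, Tuesday, Wednesday, Thursday, Friday — 1 of them qualifies.
Total: 334 + 1 = 335.

335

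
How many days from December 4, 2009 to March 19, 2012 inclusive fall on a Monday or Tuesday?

December 4, 2009 is a Friday.
That's 837 days from start to end, counting both.
837 = 7 × 119 + 4, so there are 119 full weeks plus 4 extra days.
Each full week contributes 2 days from the set (Mon, Tue): 119 × 2 = 238.
The 4 extra days are Fri, Sat, Sun, Mon — 1 of them qualifies.
Total: 238 + 1 = 239.

239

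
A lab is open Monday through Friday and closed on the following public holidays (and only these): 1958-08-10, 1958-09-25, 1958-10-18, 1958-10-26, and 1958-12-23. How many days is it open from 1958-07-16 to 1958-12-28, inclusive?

1958-07-16 is a Wednesday.
From 1958-07-16 to 1958-12-28 is 166 days inclusive.
166 = 7 × 23 + 5, so there are 23 full weeks plus 5 extra days.
Each full week contributes 5 weekdays (Mon–Fri): 23 × 5 = 115.
The 5 extra days are Wed, Thu, Fri, Sat, Sun — 3 of them qualify.
Total: 115 + 3 = 118.
Holidays: 1958-08-10 (Sun); 1958-09-25 (Thu); 1958-10-18 (Sat); 1958-10-26 (Sun); 1958-12-23 (Tue).
2 of the 5 holidays fall on weekdays; the rest are weekends and were already excluded.
Business days: 118 − 2 = 116.

116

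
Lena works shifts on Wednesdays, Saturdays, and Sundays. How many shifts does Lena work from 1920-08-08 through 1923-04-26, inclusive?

425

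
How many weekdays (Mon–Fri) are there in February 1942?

20 weekdays

February 1, 1942 is a Sunday.
From February 1, 1942 to February 28, 1942 is 28 days inclusive.
28 = 7 × 4, so the span is exactly 4 full weeks.
Each full week contributes 5 weekdays (Mon–Fri): 4 × 5 = 20.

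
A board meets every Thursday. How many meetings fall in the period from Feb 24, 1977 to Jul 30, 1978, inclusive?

Feb 24, 1977 is a Thursday.
From Feb 24, 1977 to Jul 30, 1978 is 522 days inclusive.
522 = 7 × 74 + 4, so there are 74 full weeks plus 4 extra days.
Each full week contributes one Thursday: 74 so far.
The 4 extra days are Thu, Fri, Sat, Sun — 1 of them qualifies.
Total: 74 + 1 = 75.

75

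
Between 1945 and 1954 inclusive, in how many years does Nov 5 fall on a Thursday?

1

Day of week of November 5 in each year:
1945: Mon, 1946: Tue, 1947: Wed, 1948: Fri, 1949: Sat, 1950: Sun, 1951: Mon, 1952: Wed, 1953: Thu ✓, 1954: Fri
Thursdays: 1953.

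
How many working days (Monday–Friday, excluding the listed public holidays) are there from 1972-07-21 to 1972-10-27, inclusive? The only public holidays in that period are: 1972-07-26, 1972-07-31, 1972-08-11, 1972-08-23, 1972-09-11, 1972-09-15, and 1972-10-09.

64

1972-07-21 is a Friday.
The range spans 99 days (inclusive of both endpoints).
99 = 7 × 14 + 1, so there are 14 full weeks plus 1 extra day.
Each full week contributes 5 weekdays (Mon–Fri): 14 × 5 = 70.
The 1 extra day is Friday — 1 of them qualifies.
Total: 70 + 1 = 71.
Holidays: 1972-07-26 (Wed); 1972-07-31 (Mon); 1972-08-11 (Fri); 1972-08-23 (Wed); 1972-09-11 (Mon); 1972-09-15 (Fri); 1972-10-09 (Mon).
All 7 holidays fall on weekdays, so subtract 7.
Business days: 71 − 7 = 64.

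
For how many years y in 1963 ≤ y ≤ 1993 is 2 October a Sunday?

Day of week of October 2 in each year:
1963: Wed, 1964: Fri, 1965: Sat, 1966: Sun ✓, 1967: Mon, 1968: Wed, 1969: Thu, 1970: Fri, 1971: Sat, 1972: Mon, 1973: Tue, 1974: Wed, 1975: Thu, 1976: Sat, 1977: Sun ✓, 1978: Mon, 1979: Tue, 1980: Thu, 1981: Fri, 1982: Sat, 1983: Sun ✓, 1984: Tue, 1985: Wed, 1986: Thu, 1987: Fri, 1988: Sun ✓, 1989: Mon, 1990: Tue, 1991: Wed, 1992: Fri, 1993: Sat
Sundays: 1966, 1977, 1983, 1988.

4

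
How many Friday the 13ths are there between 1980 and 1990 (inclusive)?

Friday-the-13ths by year:
1980: Jun
1981: Feb, Mar, Nov
1982: Aug
1983: May
1984: Jan, Apr, Jul
1985: Sep, Dec
1986: Jun
1987: Feb, Mar, Nov
1988: May
1989: Jan, Oct
1990: Apr, Jul

20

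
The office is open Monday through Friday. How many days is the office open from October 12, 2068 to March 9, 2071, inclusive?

October 12, 2068 is a Friday.
From October 12, 2068 to March 9, 2071 is 879 days inclusive.
879 = 7 × 125 + 4, so there are 125 full weeks plus 4 extra days.
Each full week contributes 5 weekdays (Mon–Fri): 125 × 5 = 625.
The 4 extra days are Friday, Saturday, Sunday, Monday — 2 of them qualify.
Total: 625 + 2 = 627.

627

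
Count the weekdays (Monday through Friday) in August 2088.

2088-08-01 is a Sunday.
The range spans 31 days (inclusive of both endpoints).
31 = 7 × 4 + 3, so there are 4 full weeks plus 3 extra days.
Each full week contributes 5 weekdays (Mon–Fri): 4 × 5 = 20.
The 3 extra days are Sunday, Monday, Tuesday — 2 of them qualify.
Total: 20 + 2 = 22.

22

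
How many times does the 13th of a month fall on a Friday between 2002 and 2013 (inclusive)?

21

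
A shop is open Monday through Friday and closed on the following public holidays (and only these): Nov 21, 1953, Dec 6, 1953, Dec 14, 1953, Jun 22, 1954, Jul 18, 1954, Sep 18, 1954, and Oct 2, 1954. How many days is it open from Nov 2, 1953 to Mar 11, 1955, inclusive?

353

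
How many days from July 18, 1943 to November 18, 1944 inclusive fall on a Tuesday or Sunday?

July 18, 1943 is a Sunday.
From July 18, 1943 to November 18, 1944 is 490 days inclusive.
490 = 7 × 70, so the span is exactly 70 full weeks.
Each full week contributes 2 days from the set (Tue, Sun): 70 × 2 = 140.

140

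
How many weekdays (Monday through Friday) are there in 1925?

January 1, 1925 is a Thursday.
That's 365 days from start to end, counting both.
365 = 7 × 52 + 1, so there are 52 full weeks plus 1 extra day.
Each full week contributes 5 weekdays (Mon–Fri): 52 × 5 = 260.
The 1 extra day is Thu — 1 of them qualifies.
Total: 260 + 1 = 261.

261 weekdays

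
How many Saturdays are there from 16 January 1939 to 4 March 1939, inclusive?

7 Saturdays

16 January 1939 is a Monday.
From 16 January 1939 to 4 March 1939 is 48 days inclusive.
48 = 7 × 6 + 6, so there are 6 full weeks plus 6 extra days.
Each full week contributes one Saturday: 6 so far.
The 6 extra days are Mon, Tue, Wed, Thu, Fri, Sat — 1 of them qualifies.
Total: 6 + 1 = 7.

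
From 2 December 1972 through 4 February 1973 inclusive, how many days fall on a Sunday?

2 December 1972 is a Saturday.
The range spans 65 days (inclusive of both endpoints).
65 = 7 × 9 + 2, so there are 9 full weeks plus 2 extra days.
Each full week contributes one Sunday: 9 so far.
The 2 extra days are Sat, Sun — 1 of them qualifies.
Total: 9 + 1 = 10.

10 Sundays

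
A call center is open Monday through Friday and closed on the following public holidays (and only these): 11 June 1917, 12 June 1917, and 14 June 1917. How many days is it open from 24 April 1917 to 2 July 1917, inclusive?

47

24 April 1917 is a Tuesday.
That's 70 days from start to end, counting both.
70 = 7 × 10, so the span is exactly 10 full weeks.
Each full week contributes 5 weekdays (Mon–Fri): 10 × 5 = 50.
Total: 50.
Holidays: 11 June 1917 (Mon); 12 June 1917 (Tue); 14 June 1917 (Thu).
All 3 holidays fall on weekdays, so subtract 3.
Business days: 50 − 3 = 47.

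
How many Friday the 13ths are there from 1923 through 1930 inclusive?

14

Friday-the-13ths by year:
1923: Apr, Jul
1924: Jun
1925: Feb, Mar, Nov
1926: Aug
1927: May
1928: Jan, Apr, Jul
1929: Sep, Dec
1930: Jun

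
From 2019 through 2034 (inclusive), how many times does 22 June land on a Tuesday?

3

Day of week of June 22 in each year:
2019: Sat, 2020: Mon, 2021: Tue ✓, 2022: Wed, 2023: Thu, 2024: Sat, 2025: Sun, 2026: Mon, 2027: Tue ✓, 2028: Thu, 2029: Fri, 2030: Sat, 2031: Sun, 2032: Tue ✓, 2033: Wed, 2034: Thu
Tuesdays: 2021, 2027, 2032.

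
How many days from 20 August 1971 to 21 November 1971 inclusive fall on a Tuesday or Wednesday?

26

20 August 1971 is a Friday.
That's 94 days from start to end, counting both.
94 = 7 × 13 + 3, so there are 13 full weeks plus 3 extra days.
Each full week contributes 2 days from the set (Tue, Wed): 13 × 2 = 26.
The 3 extra days are Fri, Sat, Sun — none qualify.
Total: 26 + 0 = 26.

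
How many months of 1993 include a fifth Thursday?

4

A month has five Thursdays exactly when Thursday falls within its first (length − 28) days.
Jan: 31 days, starts Fri → 5 of Fri, Sat, Sun
Feb: 28 days, starts Mon → 5 of (none)
Mar: 31 days, starts Mon → 5 of Mon, Tue, Wed
Apr: 30 days, starts Thu → 5 of Thu, Fri ✓
May: 31 days, starts Sat → 5 of Sat, Sun, Mon
Jun: 30 days, starts Tue → 5 of Tue, Wed
Jul: 31 days, starts Thu → 5 of Thu, Fri, Sat ✓
Aug: 31 days, starts Sun → 5 of Sun, Mon, Tue
Sep: 30 days, starts Wed → 5 of Wed, Thu ✓
Oct: 31 days, starts Fri → 5 of Fri, Sat, Sun
Nov: 30 days, starts Mon → 5 of Mon, Tue
Dec: 31 days, starts Wed → 5 of Wed, Thu, Fri ✓
Months with five Thursdays: Apr, Jul, Sep, Dec.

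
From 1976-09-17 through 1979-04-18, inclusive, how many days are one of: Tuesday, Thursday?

1976-09-17 is a Friday.
The range spans 944 days (inclusive of both endpoints).
944 = 7 × 134 + 6, so there are 134 full weeks plus 6 extra days.
Each full week contributes 2 days from the set (Tue, Thu): 134 × 2 = 268.
The 6 extra days are Friday, Saturday, Sunday, Monday, Tuesday, Wednesday — 1 of them qualifies.
Total: 268 + 1 = 269.

269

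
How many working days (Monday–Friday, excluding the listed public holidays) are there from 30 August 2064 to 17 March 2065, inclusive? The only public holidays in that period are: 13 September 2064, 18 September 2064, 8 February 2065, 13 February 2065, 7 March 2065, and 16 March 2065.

30 August 2064 is a Saturday.
From 30 August 2064 to 17 March 2065 is 200 days inclusive.
200 = 7 × 28 + 4, so there are 28 full weeks plus 4 extra days.
Each full week contributes 5 weekdays (Mon–Fri): 28 × 5 = 140.
The 4 extra days are Saturday, Sunday, Monday, Tuesday — 2 of them qualify.
Total: 140 + 2 = 142.
Holidays: 13 September 2064 (Sat); 18 September 2064 (Thu); 8 February 2065 (Sun); 13 February 2065 (Fri); 7 March 2065 (Sat); 16 March 2065 (Mon).
3 of the 6 holidays fall on weekdays; the rest are weekends and were already excluded.
Business days: 142 − 3 = 139.

139 working days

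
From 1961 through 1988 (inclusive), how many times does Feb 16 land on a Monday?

4

Day of week of February 16 in each year:
1961: Thu, 1962: Fri, 1963: Sat, 1964: Sun, 1965: Tue, 1966: Wed, 1967: Thu, 1968: Fri, 1969: Sun, 1970: Mon ✓, 1971: Tue, 1972: Wed, 1973: Fri, 1974: Sat, 1975: Sun, 1976: Mon ✓, 1977: Wed, 1978: Thu, 1979: Fri, 1980: Sat, 1981: Mon ✓, 1982: Tue, 1983: Wed, 1984: Thu, 1985: Sat, 1986: Sun, 1987: Mon ✓, 1988: Tue
Mondays: 1970, 1976, 1981, 1987.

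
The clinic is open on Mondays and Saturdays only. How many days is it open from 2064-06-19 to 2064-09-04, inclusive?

22

2064-06-19 is a Thursday.
That's 78 days from start to end, counting both.
78 = 7 × 11 + 1, so there are 11 full weeks plus 1 extra day.
Each full week contributes 2 days from the set (Mon, Sat): 11 × 2 = 22.
The 1 extra day is Thu — none qualify.
Total: 22 + 0 = 22.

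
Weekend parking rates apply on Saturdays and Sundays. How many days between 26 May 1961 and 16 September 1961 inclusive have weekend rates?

33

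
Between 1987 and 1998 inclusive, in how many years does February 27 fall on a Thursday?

Day of week of February 27 in each year:
1987: Fri, 1988: Sat, 1989: Mon, 1990: Tue, 1991: Wed, 1992: Thu ✓, 1993: Sat, 1994: Sun, 1995: Mon, 1996: Tue, 1997: Thu ✓, 1998: Fri
Thursdays: 1992, 1997.

2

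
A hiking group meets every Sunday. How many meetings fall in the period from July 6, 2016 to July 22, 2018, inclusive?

July 6, 2016 is a Wednesday.
That's 747 days from start to end, counting both.
747 = 7 × 106 + 5, so there are 106 full weeks plus 5 extra days.
Each full week contributes one Sunday: 106 so far.
The 5 extra days are Wed, Thu, Fri, Sat, Sun — 1 of them qualifies.
Total: 106 + 1 = 107.

107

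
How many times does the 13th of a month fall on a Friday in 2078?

1

The 13th falls on a Friday when the month's 13th has weekday Fri.
Jan 13 is Thu; Feb 13 is Sun; Mar 13 is Sun; Apr 13 is Wed; May 13 is Fri ✓; Jun 13 is Mon; Jul 13 is Wed; Aug 13 is Sat; Sep 13 is Tue; Oct 13 is Thu; Nov 13 is Sun; Dec 13 is Tue.
Friday the 13ths: May.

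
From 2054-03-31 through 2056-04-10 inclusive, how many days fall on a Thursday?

106 Thursdays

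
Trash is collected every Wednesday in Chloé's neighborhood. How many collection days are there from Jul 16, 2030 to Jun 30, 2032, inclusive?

Jul 16, 2030 is a Tuesday.
That's 716 days from start to end, counting both.
716 = 7 × 102 + 2, so there are 102 full weeks plus 2 extra days.
Each full week contributes one Wednesday: 102 so far.
The 2 extra days are Tuesday, Wednesday — 1 of them qualifies.
Total: 102 + 1 = 103.

103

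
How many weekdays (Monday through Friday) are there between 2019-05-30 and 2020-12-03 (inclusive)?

2019-05-30 is a Thursday.
From 2019-05-30 to 2020-12-03 is 554 days inclusive.
554 = 7 × 79 + 1, so there are 79 full weeks plus 1 extra day.
Each full week contributes 5 weekdays (Mon–Fri): 79 × 5 = 395.
The 1 extra day is Thu — 1 of them qualifies.
Total: 395 + 1 = 396.

396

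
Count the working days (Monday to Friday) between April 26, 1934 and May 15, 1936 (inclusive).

537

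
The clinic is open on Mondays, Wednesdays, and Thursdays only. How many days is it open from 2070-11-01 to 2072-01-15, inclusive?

189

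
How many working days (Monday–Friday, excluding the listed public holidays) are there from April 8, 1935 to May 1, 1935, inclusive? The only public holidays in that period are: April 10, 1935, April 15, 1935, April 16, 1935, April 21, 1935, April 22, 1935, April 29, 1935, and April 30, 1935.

April 8, 1935 is a Monday.
That's 24 days from start to end, counting both.
24 = 7 × 3 + 3, so there are 3 full weeks plus 3 extra days.
Each full week contributes 5 weekdays (Mon–Fri): 3 × 5 = 15.
The 3 extra days are Monday, Tuesday, Wednesday — 3 of them qualify.
Total: 15 + 3 = 18.
Holidays: April 10, 1935 (Wed); April 15, 1935 (Mon); April 16, 1935 (Tue); April 21, 1935 (Sun); April 22, 1935 (Mon); April 29, 1935 (Mon); April 30, 1935 (Tue).
6 of the 7 holidays fall on weekdays; the rest are weekends and were already excluded.
Business days: 18 − 6 = 12.

12 working days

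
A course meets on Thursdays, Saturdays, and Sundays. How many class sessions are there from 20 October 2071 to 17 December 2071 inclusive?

20 October 2071 is a Tuesday.
From 20 October 2071 to 17 December 2071 is 59 days inclusive.
59 = 7 × 8 + 3, so there are 8 full weeks plus 3 extra days.
Each full week contributes 3 days from the set (Thu, Sat, Sun): 8 × 3 = 24.
The 3 extra days are Tue, Wed, Thu — 1 of them qualifies.
Total: 24 + 1 = 25.

25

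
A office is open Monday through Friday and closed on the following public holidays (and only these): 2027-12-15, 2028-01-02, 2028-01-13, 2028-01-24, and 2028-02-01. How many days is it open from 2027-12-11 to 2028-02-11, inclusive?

41 working days

2027-12-11 is a Saturday.
The range spans 63 days (inclusive of both endpoints).
63 = 7 × 9, so the span is exactly 9 full weeks.
Each full week contributes 5 weekdays (Mon–Fri): 9 × 5 = 45.
Total: 45.
Holidays: 2027-12-15 (Wed); 2028-01-02 (Sun); 2028-01-13 (Thu); 2028-01-24 (Mon); 2028-02-01 (Tue).
4 of the 5 holidays fall on weekdays; the rest are weekends and were already excluded.
Business days: 45 − 4 = 41.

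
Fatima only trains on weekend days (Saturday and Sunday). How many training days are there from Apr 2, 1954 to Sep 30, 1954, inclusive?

Apr 2, 1954 is a Friday.
That's 182 days from start to end, counting both.
182 = 7 × 26, so the span is exactly 26 full weeks.
Each full week contributes 2 weekend days (Sat, Sun): 26 × 2 = 52.

52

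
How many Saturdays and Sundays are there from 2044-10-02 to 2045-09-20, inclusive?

101

2044-10-02 is a Sunday.
The range spans 354 days (inclusive of both endpoints).
354 = 7 × 50 + 4, so there are 50 full weeks plus 4 extra days.
Each full week contributes 2 weekend days (Sat, Sun): 50 × 2 = 100.
The 4 extra days are Sun, Mon, Tue, Wed — 1 of them qualifies.
Total: 100 + 1 = 101.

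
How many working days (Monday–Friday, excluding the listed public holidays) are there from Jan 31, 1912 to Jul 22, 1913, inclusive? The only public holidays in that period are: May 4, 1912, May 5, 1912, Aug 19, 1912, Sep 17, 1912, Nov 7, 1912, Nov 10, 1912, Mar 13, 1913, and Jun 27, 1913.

380 working days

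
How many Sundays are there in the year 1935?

52

1 January 1935 is a Tuesday.
That's 365 days from start to end, counting both.
365 = 7 × 52 + 1, so there are 52 full weeks plus 1 extra day.
Each full week contributes one Sunday: 52 so far.
The 1 extra day is Tue — none qualify.
Total: 52 + 0 = 52.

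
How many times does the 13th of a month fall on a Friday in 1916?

1

The 13th falls on a Friday when the month's 13th has weekday Fri.
Jan 13 is Thu; Feb 13 is Sun; Mar 13 is Mon; Apr 13 is Thu; May 13 is Sat; Jun 13 is Tue; Jul 13 is Thu; Aug 13 is Sun; Sep 13 is Wed; Oct 13 is Fri ✓; Nov 13 is Mon; Dec 13 is Wed.
Friday the 13ths: Oct.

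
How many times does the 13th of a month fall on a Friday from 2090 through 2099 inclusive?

19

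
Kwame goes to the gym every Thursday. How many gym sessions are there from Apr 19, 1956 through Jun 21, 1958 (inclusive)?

Apr 19, 1956 is a Thursday.
That's 794 days from start to end, counting both.
794 = 7 × 113 + 3, so there are 113 full weeks plus 3 extra days.
Each full week contributes one Thursday: 113 so far.
The 3 extra days are Thursday, Friday, Saturday — 1 of them qualifies.
Total: 113 + 1 = 114.

114 Thursdays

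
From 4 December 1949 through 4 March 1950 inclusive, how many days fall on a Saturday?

13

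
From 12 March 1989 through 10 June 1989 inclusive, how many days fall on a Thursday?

13

12 March 1989 is a Sunday.
That's 91 days from start to end, counting both.
91 = 7 × 13, so the span is exactly 13 full weeks.
Each full week contributes one Thursday: 13 so far.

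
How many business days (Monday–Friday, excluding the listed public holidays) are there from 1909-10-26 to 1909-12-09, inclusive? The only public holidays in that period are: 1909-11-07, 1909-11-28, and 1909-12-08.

32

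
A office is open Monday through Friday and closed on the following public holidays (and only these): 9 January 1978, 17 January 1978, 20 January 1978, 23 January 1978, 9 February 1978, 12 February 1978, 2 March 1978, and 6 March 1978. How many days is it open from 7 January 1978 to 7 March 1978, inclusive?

35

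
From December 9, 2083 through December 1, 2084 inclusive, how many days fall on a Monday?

December 9, 2083 is a Thursday.
That's 359 days from start to end, counting both.
359 = 7 × 51 + 2, so there are 51 full weeks plus 2 extra days.
Each full week contributes one Monday: 51 so far.
The 2 extra days are Thu, Fri — none qualify.
Total: 51 + 0 = 51.

51 Mondays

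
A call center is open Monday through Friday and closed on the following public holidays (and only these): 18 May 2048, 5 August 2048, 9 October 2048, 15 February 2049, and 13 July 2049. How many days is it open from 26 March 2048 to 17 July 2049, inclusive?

337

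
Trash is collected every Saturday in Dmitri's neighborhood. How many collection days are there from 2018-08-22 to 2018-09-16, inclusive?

4 Saturdays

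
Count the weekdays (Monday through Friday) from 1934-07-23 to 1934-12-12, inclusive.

1934-07-23 is a Monday.
The range spans 143 days (inclusive of both endpoints).
143 = 7 × 20 + 3, so there are 20 full weeks plus 3 extra days.
Each full week contributes 5 weekdays (Mon–Fri): 20 × 5 = 100.
The 3 extra days are Mon, Tue, Wed — 3 of them qualify.
Total: 100 + 3 = 103.

103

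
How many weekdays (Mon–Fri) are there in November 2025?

20

November 1, 2025 is a Saturday.
The range spans 30 days (inclusive of both endpoints).
30 = 7 × 4 + 2, so there are 4 full weeks plus 2 extra days.
Each full week contributes 5 weekdays (Mon–Fri): 4 × 5 = 20.
The 2 extra days are Sat, Sun — none qualify.
Total: 20 + 0 = 20.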